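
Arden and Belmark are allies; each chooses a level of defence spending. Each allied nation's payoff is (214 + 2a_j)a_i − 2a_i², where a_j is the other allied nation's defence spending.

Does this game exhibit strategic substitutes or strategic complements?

strategic complements

Arden's payoff is (214 + 2a_B)a_A − 2a_A².
∂π/∂a_A = 214 + 2a_B − 4a_A = 0, so a_A = 53.5 + 0.5a_B.
The best-response slope da_A/da_B = 0.5 > 0: the reaction function is upward-sloping, so the choices are strategic complements.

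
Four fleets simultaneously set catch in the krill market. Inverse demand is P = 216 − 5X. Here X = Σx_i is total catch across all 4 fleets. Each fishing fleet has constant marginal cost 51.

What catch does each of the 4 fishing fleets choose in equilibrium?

6.6

A representative fishing fleet's profit is π_i = x_i(216 − 5X) − 51x_i, with X = x_i + Σ_{j≠i} x_j.
First-order condition: 165 − 10x_i − 5Σ_{j≠i} x_j = 0.
Imposing symmetry (x_j = x for all j) turns Σ_{j≠i} x_j into 3x, so 165 = 25x and x = 6.6.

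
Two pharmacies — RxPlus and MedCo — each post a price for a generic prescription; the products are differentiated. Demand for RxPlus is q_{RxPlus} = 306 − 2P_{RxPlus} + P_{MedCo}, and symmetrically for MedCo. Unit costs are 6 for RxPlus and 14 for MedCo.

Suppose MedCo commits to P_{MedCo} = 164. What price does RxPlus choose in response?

120.5

RxPlus's profit: π = (P_{RxPlus} − 6)(306 − 2P_{RxPlus} + P_{MedCo}).
∂π/∂P_{RxPlus} = 318 − 4P_{RxPlus} + P_{MedCo} = 0 ⇒ P_{RxPlus} = 79.5 + 0.25P_{MedCo}.
At P_{MedCo} = 164: P_{RxPlus} = 79.5 + 0.25·164 = 120.5.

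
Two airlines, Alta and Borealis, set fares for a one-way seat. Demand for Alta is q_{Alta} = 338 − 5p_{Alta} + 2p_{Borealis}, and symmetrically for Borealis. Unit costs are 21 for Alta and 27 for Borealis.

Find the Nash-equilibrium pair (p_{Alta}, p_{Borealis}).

56, 58.5

Alta's profit: π = (p_{Alta} − 21)(338 − 5p_{Alta} + 2p_{Borealis}).
∂π/∂p_{Alta} = 443 − 10p_{Alta} + 2p_{Borealis} = 0 ⇒ p_{Alta} = 44.3 + 0.2p_{Borealis}.
Similarly p_{Borealis} = 47.3 + 0.2p_{Alta}.
Plugging p_{Borealis} into Alta's best response: p_{Alta} = 44.3 + 0.2(47.3 + 0.2p_{Alta}) ⇒ 0.96p_{Alta} = 53.76, so p_{Alta} = 56.
Then p_{Borealis} = 47.3 + 0.2·56 = 58.5.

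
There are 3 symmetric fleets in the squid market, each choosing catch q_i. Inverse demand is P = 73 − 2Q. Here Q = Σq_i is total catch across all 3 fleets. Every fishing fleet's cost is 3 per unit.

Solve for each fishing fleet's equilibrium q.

A representative fishing fleet's profit is π_i = q_i(73 − 2Q) − 3q_i, with Q = q_i + Σ_{j≠i} q_j.
First-order condition: 70 − 4q_i − 2Σ_{j≠i} q_j = 0.
Imposing symmetry (q_j = q for all j) turns Σ_{j≠i} q_j into 2q, so 70 = 8q and q = 8.75.

8.75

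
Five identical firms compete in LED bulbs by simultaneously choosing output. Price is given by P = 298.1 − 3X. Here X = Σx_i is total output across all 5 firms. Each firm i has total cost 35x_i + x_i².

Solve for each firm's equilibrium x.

A representative firm's profit is π_i = x_i(298.1 − 3X) − 35x_i − x_i², with X = x_i + Σ_{j≠i} x_j.
First-order condition: 263.1 − 8x_i − 3Σ_{j≠i} x_j = 0.
In a symmetric equilibrium every firm chooses the same x, so Σ_{j≠i} x_j = 4x. The condition becomes 263.1 − 20x = 0, giving x = 263.1/20 = 13.155.

13.155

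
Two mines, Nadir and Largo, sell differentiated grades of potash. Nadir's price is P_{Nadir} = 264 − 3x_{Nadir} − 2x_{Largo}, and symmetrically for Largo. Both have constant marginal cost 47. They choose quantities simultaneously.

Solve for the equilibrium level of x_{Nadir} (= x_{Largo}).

Mine Nadir's profit: π = x_{Nadir}(264 − 3x_{Nadir} − 2x_{Largo}) − 47x_{Nadir}.
∂π/∂x_{Nadir} = 217 − 6x_{Nadir} − 2x_{Largo} = 0 ⇒ x_{Nadir} = 217/6 − (1/3)x_{Largo}.
By symmetry x_{Largo} = x_{Nadir}; substituting into the reaction function, (4/3)x_{Nadir} = 217/6 and x_{Nadir} = 27.125.

27.125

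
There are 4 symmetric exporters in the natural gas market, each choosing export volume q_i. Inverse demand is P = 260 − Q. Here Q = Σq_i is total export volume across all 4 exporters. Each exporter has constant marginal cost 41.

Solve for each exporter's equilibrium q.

A representative exporter's profit is π_i = q_i(260 − Q) − 41q_i, with Q = q_i + Σ_{j≠i} q_j.
First-order condition: 219 − 2q_i − Σ_{j≠i} q_j = 0.
In a symmetric equilibrium every exporter chooses the same q, so Σ_{j≠i} q_j = 3q. The condition becomes 219 − 5q = 0, giving q = 219/5 = 43.8.

43.8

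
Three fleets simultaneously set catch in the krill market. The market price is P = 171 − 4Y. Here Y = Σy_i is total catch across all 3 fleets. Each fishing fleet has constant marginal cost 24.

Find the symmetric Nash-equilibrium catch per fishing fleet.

A representative fishing fleet's profit is π_i = y_i(171 − 4Y) − 24y_i, with Y = y_i + Σ_{j≠i} y_j.
First-order condition: 147 − 8y_i − 4Σ_{j≠i} y_j = 0.
With identical fishing fleets, set every y_j = y: then 147 − 8y − 8y = 0, i.e. y = 147/16 = 9.1875.

9.1875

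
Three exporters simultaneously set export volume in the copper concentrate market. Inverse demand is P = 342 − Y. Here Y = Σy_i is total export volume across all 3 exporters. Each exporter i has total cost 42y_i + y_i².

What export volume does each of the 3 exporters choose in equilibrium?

50

A representative exporter's profit is π_i = y_i(342 − Y) − 42y_i − y_i², with Y = y_i + Σ_{j≠i} y_j.
First-order condition: 300 − 4y_i − Σ_{j≠i} y_j = 0.
Imposing symmetry (y_j = y for all j) turns Σ_{j≠i} y_j into 2y, so 300 = 6y and y = 50.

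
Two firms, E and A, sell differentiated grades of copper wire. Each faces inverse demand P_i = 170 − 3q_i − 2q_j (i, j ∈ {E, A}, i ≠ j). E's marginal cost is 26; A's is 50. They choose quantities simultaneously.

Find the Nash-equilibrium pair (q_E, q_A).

Firm E's profit: π = q_E(170 − 3q_E − 2q_A) − 26q_E.
∂π/∂q_E = 144 − 6q_E − 2q_A = 0 ⇒ q_E = 24 − (1/3)q_A.
Similarly q_A = 20 − (1/3)q_E.
Substituting the second reaction function into the first: q_E = 24 − (1/3)(20 − (1/3)q_E), which gives (8/9)q_E = 52/3 ⇒ q_E = 19.5.
Then q_A = 20 − (1/3)·19.5 = 13.5.

19.5, 13.5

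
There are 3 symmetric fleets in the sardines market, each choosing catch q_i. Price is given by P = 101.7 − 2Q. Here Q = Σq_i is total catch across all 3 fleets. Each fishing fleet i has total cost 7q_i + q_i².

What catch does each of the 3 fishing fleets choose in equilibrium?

9.47

A representative fishing fleet's profit is π_i = q_i(101.7 − 2Q) − 7q_i − q_i², with Q = q_i + Σ_{j≠i} q_j.
First-order condition: 94.7 − 6q_i − 2Σ_{j≠i} q_j = 0.
With identical fishing fleets, set every q_j = q: then 94.7 − 6q − 4q = 0, i.e. q = 94.7/10 = 9.47.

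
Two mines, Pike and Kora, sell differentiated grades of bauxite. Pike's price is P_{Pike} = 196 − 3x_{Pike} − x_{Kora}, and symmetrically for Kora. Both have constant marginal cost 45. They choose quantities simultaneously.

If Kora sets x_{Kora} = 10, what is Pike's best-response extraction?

23.5

Mine Pike's profit: π = x_{Pike}(196 − 3x_{Pike} − x_{Kora}) − 45x_{Pike}.
∂π/∂x_{Pike} = 151 − 6x_{Pike} − x_{Kora} = 0 ⇒ x_{Pike} = 151/6 − (1/6)x_{Kora}.
At x_{Kora} = 10: x_{Pike} = 151/6 − (1/6)·10 = 23.5.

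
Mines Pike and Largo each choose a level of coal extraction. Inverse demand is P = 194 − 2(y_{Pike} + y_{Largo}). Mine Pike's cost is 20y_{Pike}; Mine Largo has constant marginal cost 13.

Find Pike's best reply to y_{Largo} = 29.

Mine Pike's profit: π = y_{Pike}(194 − 2(y_{Pike} + y_{Largo})) − 20y_{Pike}.
∂π/∂y_{Pike} = 174 − 4y_{Pike} − 2y_{Largo} = 0, so y_{Pike} = 43.5 − 0.5y_{Largo}.
At y_{Largo} = 29: y_{Pike} = 43.5 − 0.5·29 = 29.

29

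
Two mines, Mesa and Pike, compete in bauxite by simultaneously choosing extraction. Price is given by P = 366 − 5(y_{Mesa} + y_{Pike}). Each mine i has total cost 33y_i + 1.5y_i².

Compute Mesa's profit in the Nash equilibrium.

Mine Mesa's profit: π = y_{Mesa}(366 − 5(y_{Mesa} + y_{Pike})) − 33y_{Mesa} − 1.5y_{Mesa}².
∂π/∂y_{Mesa} = 333 − 13y_{Mesa} − 5y_{Pike} = 0, so y_{Mesa} = 333/13 − (5/13)y_{Pike}.
Setting y_{Mesa} = y_{Pike} in the reaction function: y_{Mesa} = 333/13 − (5/13)y_{Mesa}, so y_{Mesa} = (333/13) / (18/13) = 18.5.
Price P = 366 − 5·37 = 181.
Mesa's profit: (181 − 33)·18.5 − 1.5(18.5)² = 2224.625.

2224.625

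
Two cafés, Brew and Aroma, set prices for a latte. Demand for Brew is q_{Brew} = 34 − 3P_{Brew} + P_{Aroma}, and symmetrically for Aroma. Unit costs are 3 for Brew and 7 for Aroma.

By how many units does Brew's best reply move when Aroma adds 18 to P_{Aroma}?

3

Brew's profit: π = (P_{Brew} − 3)(34 − 3P_{Brew} + P_{Aroma}).
∂π/∂P_{Brew} = 43 − 6P_{Brew} + P_{Aroma} = 0 ⇒ P_{Brew} = 43/6 + (1/6)P_{Aroma}.
The reaction-function slope is 1/6, so an 18-unit rise in P_{Aroma} moves P_{Brew} by 1/6 × 18 = 3. Brew's best response rises — the actions are strategic complements.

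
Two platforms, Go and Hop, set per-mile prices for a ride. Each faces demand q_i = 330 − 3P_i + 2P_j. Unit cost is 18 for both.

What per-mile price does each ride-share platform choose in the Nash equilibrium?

96

Go's profit: π = (P_{Go} − 18)(330 − 3P_{Go} + 2P_{Hop}).
∂π/∂P_{Go} = 384 − 6P_{Go} + 2P_{Hop} = 0 ⇒ P_{Go} = 64 + (1/3)P_{Hop}.
By symmetry P_{Hop} = P_{Go}; substituting into the reaction function, (2/3)P_{Go} = 64 and P_{Go} = 96.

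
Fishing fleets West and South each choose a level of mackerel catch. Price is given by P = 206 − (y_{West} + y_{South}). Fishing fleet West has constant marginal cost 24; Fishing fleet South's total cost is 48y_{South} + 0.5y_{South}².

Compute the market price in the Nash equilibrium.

101.6

Fishing fleet West's profit: π = y_{West}(206 − (y_{West} + y_{South})) − 24y_{West}.
∂π/∂y_{West} = 182 − 2y_{West} − y_{South} = 0, so y_{West} = 91 − 0.5y_{South}.
For South: ∂π/∂y_{South} = 158 − 3y_{South} − y_{West} = 0 ⇒ y_{South} = 158/3 − (1/3)y_{West}.
Substituting the second reaction function into the first: y_{West} = 91 − 0.5(158/3 − (1/3)y_{West}), which gives (5/6)y_{West} = 194/3 ⇒ y_{West} = 77.6.
Then y_{South} = 158/3 − (1/3)·77.6 = 26.8.
Equilibrium price: P = 206 − 104.4 = 101.6.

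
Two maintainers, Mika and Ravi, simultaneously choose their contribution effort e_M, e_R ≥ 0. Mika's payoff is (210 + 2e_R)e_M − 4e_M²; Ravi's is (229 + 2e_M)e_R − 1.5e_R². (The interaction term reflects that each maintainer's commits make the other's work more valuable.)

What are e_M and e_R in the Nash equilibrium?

Expanding Mika's payoff: 210e_M + 2e_Re_M − 4e_M².
∂π/∂e_M = 210 + 2e_R − 8e_M = 0, so e_M = 26.25 + 0.25e_R.
Likewise for Ravi: e_R = 229/3 + (2/3)e_M.
Substituting the second reaction function into the first: e_M = 26.25 + 0.25(229/3 + (2/3)e_M), which gives (5/6)e_M = 136/3 ⇒ e_M = 54.4.
Then e_R = 229/3 + (2/3)·54.4 = 112.6.

54.4, 112.6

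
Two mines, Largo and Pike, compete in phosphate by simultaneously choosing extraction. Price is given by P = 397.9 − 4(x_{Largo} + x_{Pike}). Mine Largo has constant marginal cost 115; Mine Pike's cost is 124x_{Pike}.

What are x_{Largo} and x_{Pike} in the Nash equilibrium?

Mine Largo's profit: π = x_{Largo}(397.9 − 4(x_{Largo} + x_{Pike})) − 115x_{Largo}.
∂π/∂x_{Largo} = 282.9 − 8x_{Largo} − 4x_{Pike} = 0, so x_{Largo} = 35.3625 − 0.5x_{Pike}.
By the same steps for Pike: x_{Pike} = 34.2375 − 0.5x_{Largo}.
Solving the two reaction functions simultaneously: (1 − (−0.5)(−0.5))x_{Largo} = 35.3625 − 0.5·34.2375, so 0.75x_{Largo} = 2919/160 and x_{Largo} = 24.325.
Then x_{Pike} = 34.2375 − 0.5·24.325 = 22.075.

24.325, 22.075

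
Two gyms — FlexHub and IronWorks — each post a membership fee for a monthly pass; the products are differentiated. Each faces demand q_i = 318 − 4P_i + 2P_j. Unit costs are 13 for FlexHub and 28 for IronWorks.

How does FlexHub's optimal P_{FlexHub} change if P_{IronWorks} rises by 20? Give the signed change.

FlexHub's profit: π = (P_{FlexHub} − 13)(318 − 4P_{FlexHub} + 2P_{IronWorks}).
∂π/∂P_{FlexHub} = 370 − 8P_{FlexHub} + 2P_{IronWorks} = 0 ⇒ P_{FlexHub} = 46.25 + 0.25P_{IronWorks}.
The reaction-function slope is 0.25, so a 20-unit rise in P_{IronWorks} moves P_{FlexHub} by 0.25 × 20 = 5. FlexHub's best response rises — the actions are strategic complements.

5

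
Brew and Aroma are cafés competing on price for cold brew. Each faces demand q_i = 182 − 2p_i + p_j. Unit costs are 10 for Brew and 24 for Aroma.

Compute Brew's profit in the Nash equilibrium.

Brew's profit: π = (p_{Brew} − 10)(182 − 2p_{Brew} + p_{Aroma}).
∂π/∂p_{Brew} = 202 − 4p_{Brew} + p_{Aroma} = 0 ⇒ p_{Brew} = 50.5 + 0.25p_{Aroma}.
Similarly p_{Aroma} = 57.5 + 0.25p_{Brew}.
Plugging p_{Aroma} into Brew's best response: p_{Brew} = 50.5 + 0.25(57.5 + 0.25p_{Brew}) ⇒ 0.9375p_{Brew} = 64.875, so p_{Brew} = 69.2.
Then p_{Aroma} = 57.5 + 0.25·69.2 = 74.8.
q_{Brew} = 182 − 2·69.2 + 74.8 = 118.4.
Profit = (69.2 − 10)·118.4 = 7009.28.

7009.28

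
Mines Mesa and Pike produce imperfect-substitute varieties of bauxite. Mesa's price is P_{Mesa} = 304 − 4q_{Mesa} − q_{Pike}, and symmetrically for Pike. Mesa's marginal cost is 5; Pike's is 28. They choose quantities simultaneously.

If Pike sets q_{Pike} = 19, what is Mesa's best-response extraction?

Mine Mesa's profit: π = q_{Mesa}(304 − 4q_{Mesa} − q_{Pike}) − 5q_{Mesa}.
∂π/∂q_{Mesa} = 299 − 8q_{Mesa} − q_{Pike} = 0 ⇒ q_{Mesa} = 37.375 − 0.125q_{Pike}.
At q_{Pike} = 19: q_{Mesa} = 37.375 − 0.125·19 = 35.

35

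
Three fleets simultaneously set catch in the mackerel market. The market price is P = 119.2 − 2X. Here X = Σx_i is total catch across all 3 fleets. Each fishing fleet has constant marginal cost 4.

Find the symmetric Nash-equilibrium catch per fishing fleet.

A representative fishing fleet's profit is π_i = x_i(119.2 − 2X) − 4x_i, with X = x_i + Σ_{j≠i} x_j.
First-order condition: 115.2 − 4x_i − 2Σ_{j≠i} x_j = 0.
In a symmetric equilibrium every fishing fleet chooses the same x, so Σ_{j≠i} x_j = 2x. The condition becomes 115.2 − 8x = 0, giving x = 115.2/8 = 14.4.

14.4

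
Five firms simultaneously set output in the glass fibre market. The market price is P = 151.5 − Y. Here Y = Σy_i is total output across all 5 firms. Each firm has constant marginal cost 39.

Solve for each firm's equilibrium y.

A representative firm's profit is π_i = y_i(151.5 − Y) − 39y_i, with Y = y_i + Σ_{j≠i} y_j.
First-order condition: 112.5 − 2y_i − Σ_{j≠i} y_j = 0.
Imposing symmetry (y_j = y for all j) turns Σ_{j≠i} y_j into 4y, so 112.5 = 6y and y = 18.75.

18.75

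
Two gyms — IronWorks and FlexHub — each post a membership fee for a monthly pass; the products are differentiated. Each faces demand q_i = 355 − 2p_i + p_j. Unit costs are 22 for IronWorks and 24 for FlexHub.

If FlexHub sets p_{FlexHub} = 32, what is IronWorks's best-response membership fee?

107.75

IronWorks's profit: π = (p_{IronWorks} − 22)(355 − 2p_{IronWorks} + p_{FlexHub}).
∂π/∂p_{IronWorks} = 399 − 4p_{IronWorks} + p_{FlexHub} = 0 ⇒ p_{IronWorks} = 99.75 + 0.25p_{FlexHub}.
At p_{FlexHub} = 32: p_{IronWorks} = 99.75 + 0.25·32 = 107.75.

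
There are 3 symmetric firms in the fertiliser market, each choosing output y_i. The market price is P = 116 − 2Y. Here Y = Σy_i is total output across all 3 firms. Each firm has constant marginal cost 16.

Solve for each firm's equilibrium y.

12.5

A representative firm's profit is π_i = y_i(116 − 2Y) − 16y_i, with Y = y_i + Σ_{j≠i} y_j.
First-order condition: 100 − 4y_i − 2Σ_{j≠i} y_j = 0.
Imposing symmetry (y_j = y for all j) turns Σ_{j≠i} y_j into 2y, so 100 = 8y and y = 12.5.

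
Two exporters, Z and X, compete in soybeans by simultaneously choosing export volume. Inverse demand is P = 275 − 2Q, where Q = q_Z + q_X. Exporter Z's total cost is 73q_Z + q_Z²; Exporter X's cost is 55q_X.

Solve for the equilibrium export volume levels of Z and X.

18.4, 45.8

Exporter Z's profit: π = q_Z(275 − 2(q_Z + q_X)) − 73q_Z − q_Z².
∂π/∂q_Z = 202 − 6q_Z − 2q_X = 0, so q_Z = 101/3 − (1/3)q_X.
For X: ∂π/∂q_X = 220 − 4q_X − 2q_Z = 0 ⇒ q_X = 55 − 0.5q_Z.
Solving the two reaction functions simultaneously: (1 − (−1/3)(−0.5))q_Z = 101/3 − (1/3)·55, so (5/6)q_Z = 46/3 and q_Z = 18.4.
Then q_X = 55 − 0.5·18.4 = 45.8.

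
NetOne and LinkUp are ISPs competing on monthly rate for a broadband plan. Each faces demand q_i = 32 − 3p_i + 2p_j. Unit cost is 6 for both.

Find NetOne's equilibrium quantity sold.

NetOne's profit: π = (p_{NetOne} − 6)(32 − 3p_{NetOne} + 2p_{LinkUp}).
∂π/∂p_{NetOne} = 50 − 6p_{NetOne} + 2p_{LinkUp} = 0 ⇒ p_{NetOne} = 25/3 + (1/3)p_{LinkUp}.
Setting p_{NetOne} = p_{LinkUp} in the reaction function: p_{NetOne} = 25/3 + (1/3)p_{NetOne}, so p_{NetOne} = (25/3) / (2/3) = 12.5.
q_{NetOne} = 32 − 3·12.5 + 2·12.5 = 19.5.

19.5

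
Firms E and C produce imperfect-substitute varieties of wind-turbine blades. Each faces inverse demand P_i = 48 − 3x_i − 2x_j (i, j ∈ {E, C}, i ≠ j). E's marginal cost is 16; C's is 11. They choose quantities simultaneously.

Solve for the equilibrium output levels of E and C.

3.6875, 4.9375

Firm E's profit: π = x_E(48 − 3x_E − 2x_C) − 16x_E.
∂π/∂x_E = 32 − 6x_E − 2x_C = 0 ⇒ x_E = 16/3 − (1/3)x_C.
Similarly x_C = 37/6 − (1/3)x_E.
Substituting the second reaction function into the first: x_E = 16/3 − (1/3)(37/6 − (1/3)x_E), which gives (8/9)x_E = 59/18 ⇒ x_E = 3.6875.
Then x_C = 37/6 − (1/3)·3.6875 = 4.9375.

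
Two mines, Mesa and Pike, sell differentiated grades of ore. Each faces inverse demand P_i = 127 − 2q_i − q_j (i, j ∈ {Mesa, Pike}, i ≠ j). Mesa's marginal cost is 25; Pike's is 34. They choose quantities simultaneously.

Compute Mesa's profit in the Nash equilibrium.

882

Mine Mesa's profit: π = q_{Mesa}(127 − 2q_{Mesa} − q_{Pike}) − 25q_{Mesa}.
∂π/∂q_{Mesa} = 102 − 4q_{Mesa} − q_{Pike} = 0 ⇒ q_{Mesa} = 25.5 − 0.25q_{Pike}.
Similarly q_{Pike} = 23.25 − 0.25q_{Mesa}.
Plugging q_{Pike} into Mesa's best response: q_{Mesa} = 25.5 − 0.25(23.25 − 0.25q_{Mesa}) ⇒ 0.9375q_{Mesa} = 19.6875, so q_{Mesa} = 21.
Then q_{Pike} = 23.25 − 0.25·21 = 18.
P_{Mesa} = 127 − 2·21 − 18 = 67.
Profit = (67 − 25)·21 = 882.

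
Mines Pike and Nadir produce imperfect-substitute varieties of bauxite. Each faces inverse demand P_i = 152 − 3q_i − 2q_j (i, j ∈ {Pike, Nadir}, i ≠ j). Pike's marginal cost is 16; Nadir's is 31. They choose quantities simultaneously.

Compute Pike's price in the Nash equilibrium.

Mine Pike's profit: π = q_{Pike}(152 − 3q_{Pike} − 2q_{Nadir}) − 16q_{Pike}.
∂π/∂q_{Pike} = 136 − 6q_{Pike} − 2q_{Nadir} = 0 ⇒ q_{Pike} = 68/3 − (1/3)q_{Nadir}.
Similarly q_{Nadir} = 121/6 − (1/3)q_{Pike}.
Solving the two reaction functions simultaneously: (1 − (−1/3)(−1/3))q_{Pike} = 68/3 − (1/3)·(121/6), so (8/9)q_{Pike} = 287/18 and q_{Pike} = 17.9375.
Then q_{Nadir} = 121/6 − (1/3)·17.9375 = 14.1875.
P_{Pike} = 152 − 3·17.9375 − 2·14.1875 = 69.8125.

69.8125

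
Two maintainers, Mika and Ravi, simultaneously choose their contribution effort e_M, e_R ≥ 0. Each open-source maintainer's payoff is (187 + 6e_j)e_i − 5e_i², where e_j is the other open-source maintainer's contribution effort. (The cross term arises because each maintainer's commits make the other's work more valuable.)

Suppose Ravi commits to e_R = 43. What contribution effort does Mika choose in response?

44.5

Mika's payoff is (187 + 6e_R)e_M − 5e_M².
∂π/∂e_M = 187 + 6e_R − 10e_M = 0, so e_M = 18.7 + 0.6e_R.
At e_R = 43: e_M = 18.7 + 0.6·43 = 44.5.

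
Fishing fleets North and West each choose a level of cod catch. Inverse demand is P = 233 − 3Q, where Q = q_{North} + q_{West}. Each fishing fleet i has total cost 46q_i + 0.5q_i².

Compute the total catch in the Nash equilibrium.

37.4

Fishing fleet North's profit: π = q_{North}(233 − 3(q_{North} + q_{West})) − 46q_{North} − 0.5q_{North}².
∂π/∂q_{North} = 187 − 7q_{North} − 3q_{West} = 0, so q_{North} = 187/7 − (3/7)q_{West}.
By symmetry q_{West} = q_{North}; substituting into the reaction function, (10/7)q_{North} = 187/7 and q_{North} = 18.7.
Total catch: 18.7 + 18.7 = 37.4.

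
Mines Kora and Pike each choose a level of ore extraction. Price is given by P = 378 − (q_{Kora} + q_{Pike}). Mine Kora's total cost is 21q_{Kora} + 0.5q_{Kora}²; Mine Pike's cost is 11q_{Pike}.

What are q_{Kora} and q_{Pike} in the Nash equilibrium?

Mine Kora's profit: π = q_{Kora}(378 − (q_{Kora} + q_{Pike})) − 21q_{Kora} − 0.5q_{Kora}².
∂π/∂q_{Kora} = 357 − 3q_{Kora} − q_{Pike} = 0, so q_{Kora} = 119 − (1/3)q_{Pike}.
For Pike: ∂π/∂q_{Pike} = 367 − 2q_{Pike} − q_{Kora} = 0 ⇒ q_{Pike} = 183.5 − 0.5q_{Kora}.
Solving the two reaction functions simultaneously: (1 − (−1/3)(−0.5))q_{Kora} = 119 − (1/3)·183.5, so (5/6)q_{Kora} = 347/6 and q_{Kora} = 69.4.
Then q_{Pike} = 183.5 − 0.5·69.4 = 148.8.

69.4, 148.8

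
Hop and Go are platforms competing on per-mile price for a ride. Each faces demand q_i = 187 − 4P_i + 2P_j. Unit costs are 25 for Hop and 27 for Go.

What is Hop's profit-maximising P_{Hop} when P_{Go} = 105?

62.125

Hop's profit: π = (P_{Hop} − 25)(187 − 4P_{Hop} + 2P_{Go}).
∂π/∂P_{Hop} = 287 − 8P_{Hop} + 2P_{Go} = 0 ⇒ P_{Hop} = 35.875 + 0.25P_{Go}.
At P_{Go} = 105: P_{Hop} = 35.875 + 0.25·105 = 62.125.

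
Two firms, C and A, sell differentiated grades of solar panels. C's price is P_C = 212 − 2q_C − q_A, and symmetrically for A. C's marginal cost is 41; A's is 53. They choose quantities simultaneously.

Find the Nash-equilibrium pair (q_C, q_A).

35, 31

Firm C's profit: π = q_C(212 − 2q_C − q_A) − 41q_C.
∂π/∂q_C = 171 − 4q_C − q_A = 0 ⇒ q_C = 42.75 − 0.25q_A.
Similarly q_A = 39.75 − 0.25q_C.
Substituting the second reaction function into the first: q_C = 42.75 − 0.25(39.75 − 0.25q_C), which gives 0.9375q_C = 32.8125 ⇒ q_C = 35.
Then q_A = 39.75 − 0.25·35 = 31.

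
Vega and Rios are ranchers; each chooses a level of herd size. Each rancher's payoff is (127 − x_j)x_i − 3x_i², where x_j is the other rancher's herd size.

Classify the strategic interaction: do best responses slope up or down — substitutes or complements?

Vega's payoff is (127 − x_R)x_V − 3x_V².
∂π/∂x_V = 127 − x_R − 6x_V = 0, so x_V = 127/6 − (1/6)x_R.
The best-response slope dx_V/dx_R = −1/6 < 0: the reaction function is downward-sloping, so the choices are strategic substitutes.

strategic substitutes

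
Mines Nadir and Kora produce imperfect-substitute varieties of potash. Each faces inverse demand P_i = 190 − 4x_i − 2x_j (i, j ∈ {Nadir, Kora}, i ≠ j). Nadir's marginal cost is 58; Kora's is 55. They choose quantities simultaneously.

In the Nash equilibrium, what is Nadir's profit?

686.44

Mine Nadir's profit: π = x_{Nadir}(190 − 4x_{Nadir} − 2x_{Kora}) − 58x_{Nadir}.
∂π/∂x_{Nadir} = 132 − 8x_{Nadir} − 2x_{Kora} = 0 ⇒ x_{Nadir} = 16.5 − 0.25x_{Kora}.
Similarly x_{Kora} = 16.875 − 0.25x_{Nadir}.
Solving the two reaction functions simultaneously: (1 − (−0.25)(−0.25))x_{Nadir} = 16.5 − 0.25·16.875, so 0.9375x_{Nadir} = 393/32 and x_{Nadir} = 13.1.
Then x_{Kora} = 16.875 − 0.25·13.1 = 13.6.
P_{Nadir} = 190 − 4·13.1 − 2·13.6 = 110.4.
Profit = (110.4 − 58)·13.1 = 686.44.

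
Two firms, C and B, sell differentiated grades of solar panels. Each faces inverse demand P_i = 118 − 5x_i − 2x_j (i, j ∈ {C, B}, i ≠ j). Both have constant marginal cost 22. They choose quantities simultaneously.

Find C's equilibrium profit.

Firm C's profit: π = x_C(118 − 5x_C − 2x_B) − 22x_C.
∂π/∂x_C = 96 − 10x_C − 2x_B = 0 ⇒ x_C = 9.6 − 0.2x_B.
Setting x_C = x_B in the reaction function: x_C = 9.6 − 0.2x_C, so x_C = 9.6 / 1.2 = 8.
P_C = 118 − 5·8 − 2·8 = 62.
Profit = (62 − 22)·8 = 320.

320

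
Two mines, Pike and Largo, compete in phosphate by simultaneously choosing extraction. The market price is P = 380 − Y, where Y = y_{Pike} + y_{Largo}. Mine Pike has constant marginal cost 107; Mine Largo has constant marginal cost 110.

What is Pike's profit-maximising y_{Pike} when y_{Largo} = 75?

99

Mine Pike's profit: π = y_{Pike}(380 − (y_{Pike} + y_{Largo})) − 107y_{Pike}.
∂π/∂y_{Pike} = 273 − 2y_{Pike} − y_{Largo} = 0, so y_{Pike} = 136.5 − 0.5y_{Largo}.
At y_{Largo} = 75: y_{Pike} = 136.5 − 0.5·75 = 99.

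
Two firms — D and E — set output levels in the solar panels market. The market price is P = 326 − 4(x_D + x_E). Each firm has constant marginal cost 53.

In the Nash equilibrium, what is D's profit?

Firm D's profit: π = x_D(326 − 4(x_D + x_E)) − 53x_D.
∂π/∂x_D = 273 − 8x_D − 4x_E = 0, so x_D = 34.125 − 0.5x_E.
The game is symmetric, so in equilibrium x_E = x_D: the reaction function gives 1.5x_D = 34.125, hence x_D = 22.75.
Price P = 326 − 4·45.5 = 144.
D's profit: (144 − 53)·22.75 = 2070.25.

2070.25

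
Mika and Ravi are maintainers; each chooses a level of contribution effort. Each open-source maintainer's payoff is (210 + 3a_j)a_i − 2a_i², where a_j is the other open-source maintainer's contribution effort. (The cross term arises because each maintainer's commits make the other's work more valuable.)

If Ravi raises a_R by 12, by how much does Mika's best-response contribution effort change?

9

Mika's payoff is (210 + 3a_R)a_M − 2a_M².
∂π/∂a_M = 210 + 3a_R − 4a_M = 0, so a_M = 52.5 + 0.75a_R.
The reaction-function slope is 0.75, so a 12-unit rise in a_R moves a_M by 0.75 × 12 = 9. Mika's best response rises — the actions are strategic complements.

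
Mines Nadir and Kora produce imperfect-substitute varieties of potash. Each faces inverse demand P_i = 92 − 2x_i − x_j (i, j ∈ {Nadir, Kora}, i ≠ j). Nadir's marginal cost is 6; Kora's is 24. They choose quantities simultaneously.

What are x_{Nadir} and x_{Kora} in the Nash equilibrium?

Mine Nadir's profit: π = x_{Nadir}(92 − 2x_{Nadir} − x_{Kora}) − 6x_{Nadir}.
∂π/∂x_{Nadir} = 86 − 4x_{Nadir} − x_{Kora} = 0 ⇒ x_{Nadir} = 21.5 − 0.25x_{Kora}.
Similarly x_{Kora} = 17 − 0.25x_{Nadir}.
Plugging x_{Kora} into Nadir's best response: x_{Nadir} = 21.5 − 0.25(17 − 0.25x_{Nadir}) ⇒ 0.9375x_{Nadir} = 17.25, so x_{Nadir} = 18.4.
Then x_{Kora} = 17 − 0.25·18.4 = 12.4.

18.4, 12.4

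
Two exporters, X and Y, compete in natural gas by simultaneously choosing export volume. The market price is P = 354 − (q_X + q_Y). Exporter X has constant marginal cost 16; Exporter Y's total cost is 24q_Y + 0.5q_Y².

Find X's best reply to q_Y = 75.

131.5

Exporter X's profit: π = q_X(354 − (q_X + q_Y)) − 16q_X.
∂π/∂q_X = 338 − 2q_X − q_Y = 0, so q_X = 169 − 0.5q_Y.
At q_Y = 75: q_X = 169 − 0.5·75 = 131.5.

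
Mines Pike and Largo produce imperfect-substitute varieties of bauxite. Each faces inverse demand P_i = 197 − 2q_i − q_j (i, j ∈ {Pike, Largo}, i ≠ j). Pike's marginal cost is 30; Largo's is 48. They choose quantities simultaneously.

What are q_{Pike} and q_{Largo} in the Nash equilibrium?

Mine Pike's profit: π = q_{Pike}(197 − 2q_{Pike} − q_{Largo}) − 30q_{Pike}.
∂π/∂q_{Pike} = 167 − 4q_{Pike} − q_{Largo} = 0 ⇒ q_{Pike} = 41.75 − 0.25q_{Largo}.
Similarly q_{Largo} = 37.25 − 0.25q_{Pike}.
Substituting the second reaction function into the first: q_{Pike} = 41.75 − 0.25(37.25 − 0.25q_{Pike}), which gives 0.9375q_{Pike} = 32.4375 ⇒ q_{Pike} = 34.6.
Then q_{Largo} = 37.25 − 0.25·34.6 = 28.6.

34.6, 28.6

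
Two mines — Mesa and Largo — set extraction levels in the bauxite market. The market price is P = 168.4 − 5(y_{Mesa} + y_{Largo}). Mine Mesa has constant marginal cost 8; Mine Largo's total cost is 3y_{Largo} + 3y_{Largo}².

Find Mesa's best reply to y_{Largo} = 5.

13.54

Mine Mesa's profit: π = y_{Mesa}(168.4 − 5(y_{Mesa} + y_{Largo})) − 8y_{Mesa}.
∂π/∂y_{Mesa} = 160.4 − 10y_{Mesa} − 5y_{Largo} = 0, so y_{Mesa} = 16.04 − 0.5y_{Largo}.
At y_{Largo} = 5: y_{Mesa} = 16.04 − 0.5·5 = 13.54.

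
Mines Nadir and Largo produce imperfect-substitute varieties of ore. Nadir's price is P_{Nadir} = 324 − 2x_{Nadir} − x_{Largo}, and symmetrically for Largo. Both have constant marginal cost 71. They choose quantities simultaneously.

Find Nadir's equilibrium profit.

5120.72

Mine Nadir's profit: π = x_{Nadir}(324 − 2x_{Nadir} − x_{Largo}) − 71x_{Nadir}.
∂π/∂x_{Nadir} = 253 − 4x_{Nadir} − x_{Largo} = 0 ⇒ x_{Nadir} = 63.25 − 0.25x_{Largo}.
The game is symmetric, so in equilibrium x_{Largo} = x_{Nadir}: the reaction function gives 1.25x_{Nadir} = 63.25, hence x_{Nadir} = 50.6.
P_{Nadir} = 324 − 2·50.6 − 50.6 = 172.2.
Profit = (172.2 − 71)·50.6 = 5120.72.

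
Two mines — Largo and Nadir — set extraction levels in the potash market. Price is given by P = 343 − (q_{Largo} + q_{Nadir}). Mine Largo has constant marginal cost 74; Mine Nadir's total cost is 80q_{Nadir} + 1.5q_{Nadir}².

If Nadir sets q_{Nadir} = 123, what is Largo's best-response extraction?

Mine Largo's profit: π = q_{Largo}(343 − (q_{Largo} + q_{Nadir})) − 74q_{Largo}.
∂π/∂q_{Largo} = 269 − 2q_{Largo} − q_{Nadir} = 0, so q_{Largo} = 134.5 − 0.5q_{Nadir}.
At q_{Nadir} = 123: q_{Largo} = 134.5 − 0.5·123 = 73.

73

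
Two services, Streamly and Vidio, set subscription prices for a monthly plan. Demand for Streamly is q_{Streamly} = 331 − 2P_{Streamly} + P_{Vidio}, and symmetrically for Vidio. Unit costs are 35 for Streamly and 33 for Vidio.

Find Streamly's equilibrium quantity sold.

196.8

Streamly's profit: π = (P_{Streamly} − 35)(331 − 2P_{Streamly} + P_{Vidio}).
∂π/∂P_{Streamly} = 401 − 4P_{Streamly} + P_{Vidio} = 0 ⇒ P_{Streamly} = 100.25 + 0.25P_{Vidio}.
Similarly P_{Vidio} = 99.25 + 0.25P_{Streamly}.
Plugging P_{Vidio} into Streamly's best response: P_{Streamly} = 100.25 + 0.25(99.25 + 0.25P_{Streamly}) ⇒ 0.9375P_{Streamly} = 125.0625, so P_{Streamly} = 133.4.
Then P_{Vidio} = 99.25 + 0.25·133.4 = 132.6.
q_{Streamly} = 331 − 2·133.4 + 132.6 = 196.8.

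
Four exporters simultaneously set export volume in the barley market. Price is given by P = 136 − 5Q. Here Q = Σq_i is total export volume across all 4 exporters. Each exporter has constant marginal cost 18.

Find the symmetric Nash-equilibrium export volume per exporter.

4.72

A representative exporter's profit is π_i = q_i(136 − 5Q) − 18q_i, with Q = q_i + Σ_{j≠i} q_j.
First-order condition: 118 − 10q_i − 5Σ_{j≠i} q_j = 0.
With identical exporters, set every q_j = q: then 118 − 10q − 15q = 0, i.e. q = 118/25 = 4.72.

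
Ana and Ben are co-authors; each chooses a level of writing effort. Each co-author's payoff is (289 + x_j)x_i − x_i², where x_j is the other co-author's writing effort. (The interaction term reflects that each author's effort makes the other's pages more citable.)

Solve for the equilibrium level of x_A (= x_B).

289

Ana's payoff is (289 + x_B)x_A − x_A².
∂π/∂x_A = 289 + x_B − 2x_A = 0, so x_A = 144.5 + 0.5x_B.
The game is symmetric, so in equilibrium x_B = x_A: the reaction function gives 0.5x_A = 144.5, hence x_A = 289.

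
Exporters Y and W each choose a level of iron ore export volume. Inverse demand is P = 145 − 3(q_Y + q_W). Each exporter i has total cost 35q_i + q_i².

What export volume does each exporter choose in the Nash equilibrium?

10

Exporter Y's profit: π = q_Y(145 − 3(q_Y + q_W)) − 35q_Y − q_Y².
∂π/∂q_Y = 110 − 8q_Y − 3q_W = 0, so q_Y = 13.75 − 0.375q_W.
By symmetry q_W = q_Y; substituting into the reaction function, 1.375q_Y = 13.75 and q_Y = 10.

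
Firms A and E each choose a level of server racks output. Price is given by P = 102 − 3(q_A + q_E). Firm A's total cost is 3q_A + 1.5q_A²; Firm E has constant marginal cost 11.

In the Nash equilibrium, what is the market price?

Firm A's profit: π = q_A(102 − 3(q_A + q_E)) − 3q_A − 1.5q_A².
∂π/∂q_A = 99 − 9q_A − 3q_E = 0, so q_A = 11 − (1/3)q_E.
For E: ∂π/∂q_E = 91 − 6q_E − 3q_A = 0 ⇒ q_E = 91/6 − 0.5q_A.
Substituting the second reaction function into the first: q_A = 11 − (1/3)(91/6 − 0.5q_A), which gives (5/6)q_A = 107/18 ⇒ q_A = 107/15.
Then q_E = 91/6 − 0.5·(107/15) = 11.6.
Equilibrium price: P = 102 − 3·(281/15) = 45.8.

45.8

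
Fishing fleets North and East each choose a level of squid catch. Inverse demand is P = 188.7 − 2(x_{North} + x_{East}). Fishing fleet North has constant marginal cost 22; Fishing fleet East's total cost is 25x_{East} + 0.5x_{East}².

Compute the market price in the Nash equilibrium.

85.2625

Fishing fleet North's profit: π = x_{North}(188.7 − 2(x_{North} + x_{East})) − 22x_{North}.
∂π/∂x_{North} = 166.7 − 4x_{North} − 2x_{East} = 0, so x_{North} = 41.675 − 0.5x_{East}.
For East: ∂π/∂x_{East} = 163.7 − 5x_{East} − 2x_{North} = 0 ⇒ x_{East} = 32.74 − 0.4x_{North}.
Plugging x_{East} into North's best response: x_{North} = 41.675 − 0.5(32.74 − 0.4x_{North}) ⇒ 0.8x_{North} = 25.305, so x_{North} = 5061/160.
Then x_{East} = 32.74 − 0.4·(5061/160) = 20.0875.
Equilibrium price: P = 188.7 − 2·(1655/32) = 85.2625.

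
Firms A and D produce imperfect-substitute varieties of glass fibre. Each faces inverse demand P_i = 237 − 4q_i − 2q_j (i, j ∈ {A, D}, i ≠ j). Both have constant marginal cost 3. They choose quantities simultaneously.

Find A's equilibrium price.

96.6

Firm A's profit: π = q_A(237 − 4q_A − 2q_D) − 3q_A.
∂π/∂q_A = 234 − 8q_A − 2q_D = 0 ⇒ q_A = 29.25 − 0.25q_D.
The game is symmetric, so in equilibrium q_D = q_A: the reaction function gives 1.25q_A = 29.25, hence q_A = 23.4.
P_A = 237 − 4·23.4 − 2·23.4 = 96.6.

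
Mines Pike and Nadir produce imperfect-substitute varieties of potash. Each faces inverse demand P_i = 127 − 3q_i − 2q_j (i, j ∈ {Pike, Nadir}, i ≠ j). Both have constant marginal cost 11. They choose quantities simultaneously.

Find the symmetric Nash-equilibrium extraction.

Mine Pike's profit: π = q_{Pike}(127 − 3q_{Pike} − 2q_{Nadir}) − 11q_{Pike}.
∂π/∂q_{Pike} = 116 − 6q_{Pike} − 2q_{Nadir} = 0 ⇒ q_{Pike} = 58/3 − (1/3)q_{Nadir}.
Setting q_{Pike} = q_{Nadir} in the reaction function: q_{Pike} = 58/3 − (1/3)q_{Pike}, so q_{Pike} = (58/3) / (4/3) = 14.5.

14.5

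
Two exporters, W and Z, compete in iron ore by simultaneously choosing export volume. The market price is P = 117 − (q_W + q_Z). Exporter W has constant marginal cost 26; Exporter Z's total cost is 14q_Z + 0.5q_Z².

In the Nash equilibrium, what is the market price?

60

Exporter W's profit: π = q_W(117 − (q_W + q_Z)) − 26q_W.
∂π/∂q_W = 91 − 2q_W − q_Z = 0, so q_W = 45.5 − 0.5q_Z.
For Z: ∂π/∂q_Z = 103 − 3q_Z − q_W = 0 ⇒ q_Z = 103/3 − (1/3)q_W.
Solving the two reaction functions simultaneously: (1 − (−0.5)(−1/3))q_W = 45.5 − 0.5·(103/3), so (5/6)q_W = 85/3 and q_W = 34.
Then q_Z = 103/3 − (1/3)·34 = 23.
Equilibrium price: P = 117 − 57 = 60.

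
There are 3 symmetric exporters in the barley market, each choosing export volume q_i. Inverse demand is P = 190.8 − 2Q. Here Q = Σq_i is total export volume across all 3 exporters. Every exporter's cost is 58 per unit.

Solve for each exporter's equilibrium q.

16.6

A representative exporter's profit is π_i = q_i(190.8 − 2Q) − 58q_i, with Q = q_i + Σ_{j≠i} q_j.
First-order condition: 132.8 − 4q_i − 2Σ_{j≠i} q_j = 0.
In a symmetric equilibrium every exporter chooses the same q, so Σ_{j≠i} q_j = 2q. The condition becomes 132.8 − 8q = 0, giving q = 132.8/8 = 16.6.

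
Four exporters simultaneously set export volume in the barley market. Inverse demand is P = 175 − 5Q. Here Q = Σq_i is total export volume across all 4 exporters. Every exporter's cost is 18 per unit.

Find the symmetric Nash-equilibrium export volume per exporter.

A representative exporter's profit is π_i = q_i(175 − 5Q) − 18q_i, with Q = q_i + Σ_{j≠i} q_j.
First-order condition: 157 − 10q_i − 5Σ_{j≠i} q_j = 0.
In a symmetric equilibrium every exporter chooses the same q, so Σ_{j≠i} q_j = 3q. The condition becomes 157 − 25q = 0, giving q = 157/25 = 6.28.

6.28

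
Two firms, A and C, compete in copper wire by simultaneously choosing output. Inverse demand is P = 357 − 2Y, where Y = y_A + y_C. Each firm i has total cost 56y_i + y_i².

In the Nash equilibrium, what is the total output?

Firm A's profit: π = y_A(357 − 2(y_A + y_C)) − 56y_A − y_A².
∂π/∂y_A = 301 − 6y_A − 2y_C = 0, so y_A = 301/6 − (1/3)y_C.
By symmetry y_C = y_A; substituting into the reaction function, (4/3)y_A = 301/6 and y_A = 37.625.
Total output: 37.625 + 37.625 = 75.25.

75.25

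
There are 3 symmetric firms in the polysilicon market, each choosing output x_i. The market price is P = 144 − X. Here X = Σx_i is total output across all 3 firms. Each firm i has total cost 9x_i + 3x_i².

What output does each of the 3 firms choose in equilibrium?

A representative firm's profit is π_i = x_i(144 − X) − 9x_i − 3x_i², with X = x_i + Σ_{j≠i} x_j.
First-order condition: 135 − 8x_i − Σ_{j≠i} x_j = 0.
Imposing symmetry (x_j = x for all j) turns Σ_{j≠i} x_j into 2x, so 135 = 10x and x = 13.5.

13.5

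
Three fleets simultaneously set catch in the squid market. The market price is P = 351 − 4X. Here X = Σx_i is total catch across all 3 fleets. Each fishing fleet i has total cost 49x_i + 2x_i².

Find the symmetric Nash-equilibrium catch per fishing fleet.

15.1

A representative fishing fleet's profit is π_i = x_i(351 − 4X) − 49x_i − 2x_i², with X = x_i + Σ_{j≠i} x_j.
First-order condition: 302 − 12x_i − 4Σ_{j≠i} x_j = 0.
Imposing symmetry (x_j = x for all j) turns Σ_{j≠i} x_j into 2x, so 302 = 20x and x = 15.1.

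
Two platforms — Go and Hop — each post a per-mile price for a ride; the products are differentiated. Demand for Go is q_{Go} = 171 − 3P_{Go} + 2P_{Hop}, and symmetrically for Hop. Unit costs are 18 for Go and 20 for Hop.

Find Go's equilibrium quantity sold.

115.875

Go's profit: π = (P_{Go} − 18)(171 − 3P_{Go} + 2P_{Hop}).
∂π/∂P_{Go} = 225 − 6P_{Go} + 2P_{Hop} = 0 ⇒ P_{Go} = 37.5 + (1/3)P_{Hop}.
Similarly P_{Hop} = 38.5 + (1/3)P_{Go}.
Substituting the second reaction function into the first: P_{Go} = 37.5 + (1/3)(38.5 + (1/3)P_{Go}), which gives (8/9)P_{Go} = 151/3 ⇒ P_{Go} = 56.625.
Then P_{Hop} = 38.5 + (1/3)·56.625 = 57.375.
q_{Go} = 171 − 3·56.625 + 2·57.375 = 115.875.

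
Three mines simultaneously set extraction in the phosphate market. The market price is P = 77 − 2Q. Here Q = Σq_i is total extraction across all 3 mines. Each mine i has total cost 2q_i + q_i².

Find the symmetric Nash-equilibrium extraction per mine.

7.5

A representative mine's profit is π_i = q_i(77 − 2Q) − 2q_i − q_i², with Q = q_i + Σ_{j≠i} q_j.
First-order condition: 75 − 6q_i − 2Σ_{j≠i} q_j = 0.
In a symmetric equilibrium every mine chooses the same q, so Σ_{j≠i} q_j = 2q. The condition becomes 75 − 10q = 0, giving q = 75/10 = 7.5.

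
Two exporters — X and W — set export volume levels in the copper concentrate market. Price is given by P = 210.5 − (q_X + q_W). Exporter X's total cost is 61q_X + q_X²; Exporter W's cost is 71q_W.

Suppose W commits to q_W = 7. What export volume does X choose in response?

Exporter X's profit: π = q_X(210.5 − (q_X + q_W)) − 61q_X − q_X².
∂π/∂q_X = 149.5 − 4q_X − q_W = 0, so q_X = 37.375 − 0.25q_W.
At q_W = 7: q_X = 37.375 − 0.25·7 = 35.625.

35.625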